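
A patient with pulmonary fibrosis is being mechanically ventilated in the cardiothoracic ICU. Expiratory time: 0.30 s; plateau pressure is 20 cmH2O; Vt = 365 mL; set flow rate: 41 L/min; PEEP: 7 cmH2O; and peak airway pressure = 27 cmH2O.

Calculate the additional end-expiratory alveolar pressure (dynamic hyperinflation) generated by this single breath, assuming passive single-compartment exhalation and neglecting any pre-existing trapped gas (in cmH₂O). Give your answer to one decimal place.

Flow: 41 L/min ÷ 60 = 0.6833 L/s.
R = (PIP − Pplat)/V̇ = (27 − 20) / 0.6833 = 7.0/0.6833 = 10.244 cmH2O·s/L.
C = Vt/(Pplat − PEEP) = 365.0 / (20 − 7) = 365.0/13.0 = 28.077 mL/cmH2O.
τ = R × C = 10.244 × 0.02808 L/cmH2O = 0.2877 s.
Fraction remaining = e^(−Te/τ) = e^(−0.30/0.2877) = 0.3525; trapped volume = 365.0 × 0.3525 = 128.66 mL.
Additional alveolar pressure from trapping ≈ V_trapped / C = 128.66 / 28.077 = 4.582 cmH2O.

4.6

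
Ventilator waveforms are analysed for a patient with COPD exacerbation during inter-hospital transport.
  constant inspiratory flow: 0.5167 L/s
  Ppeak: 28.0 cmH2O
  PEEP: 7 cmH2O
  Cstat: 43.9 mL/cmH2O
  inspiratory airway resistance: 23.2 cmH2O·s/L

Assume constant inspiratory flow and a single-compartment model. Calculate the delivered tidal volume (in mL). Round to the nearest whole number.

396

Equation of motion (constant flow): PIP = Vt/C + R·V̇ + PEEP.
Vt/C = PIP − R·V̇ − PEEP = 28.0 − 11.987 − 7 = 9.013 cmH2O.
Vt = C × 9.013 = 43.9 × 9.013 = 395.67 mL.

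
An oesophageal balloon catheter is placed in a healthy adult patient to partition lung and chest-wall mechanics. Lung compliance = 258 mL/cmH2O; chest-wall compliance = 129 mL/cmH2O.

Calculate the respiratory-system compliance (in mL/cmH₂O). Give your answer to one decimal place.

Lung and chest wall are elastances in series: 1/Crs = 1/CL + 1/Ccw.
1/Crs = 1/258 + 1/129 = 0.01163.
Crs = 85.985 mL/cmH2O.

86.0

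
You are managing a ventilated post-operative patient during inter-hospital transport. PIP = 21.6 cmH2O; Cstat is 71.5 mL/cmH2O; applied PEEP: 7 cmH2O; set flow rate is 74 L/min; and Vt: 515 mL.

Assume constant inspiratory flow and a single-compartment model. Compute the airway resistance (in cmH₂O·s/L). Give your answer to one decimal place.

6.0

Flow: 74 L/min ÷ 60 = 1.2333 L/s.
Equation of motion (constant flow): PIP = Vt/C + R·V̇ + PEEP.
R·V̇ = PIP − Vt/C − PEEP = 21.6 − 515/71.5 − 7 = 21.6 − 7.203 − 7 = 7.397 cmH2O.
R = 7.397 / 1.2333 = 5.998 cmH2O·s/L.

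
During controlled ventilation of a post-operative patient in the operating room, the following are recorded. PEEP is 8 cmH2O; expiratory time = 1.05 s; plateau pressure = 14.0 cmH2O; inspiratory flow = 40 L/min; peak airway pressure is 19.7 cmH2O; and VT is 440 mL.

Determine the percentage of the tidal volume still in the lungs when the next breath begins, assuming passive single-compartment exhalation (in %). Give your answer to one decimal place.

Flow: 40 L/min ÷ 60 = 0.6667 L/s.
R = (PIP − Pplat)/V̇ = (19.7 − 14.0) / 0.6667 = 5.7/0.6667 = 8.55 cmH2O·s/L.
C = Vt/(Pplat − PEEP) = 440.0 / (14.0 − 8) = 440.0/6.0 = 73.333 mL/cmH2O.
τ = R × C = 8.55 × 0.07333 L/cmH2O = 0.627 s.
Fraction remaining at end-expiration = e^(−Te/τ) = e^(−1.05/0.627) = 0.1874 → 18.74%.

18.7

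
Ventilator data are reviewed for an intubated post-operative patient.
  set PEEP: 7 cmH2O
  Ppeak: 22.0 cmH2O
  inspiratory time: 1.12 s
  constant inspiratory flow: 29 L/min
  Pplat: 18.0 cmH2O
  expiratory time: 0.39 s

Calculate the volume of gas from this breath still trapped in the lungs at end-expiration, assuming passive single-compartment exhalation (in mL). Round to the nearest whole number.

Flow: 29 L/min ÷ 60 = 0.4833 L/s.
Vt = flow × Ti = 0.4833 L/s × 1.12 s × 1000 mL/L = 541.3 mL.
R = (PIP − Pplat)/V̇ = (22.0 − 18.0) / 0.4833 = 4.0/0.4833 = 8.276 cmH2O·s/L.
C = Vt/(Pplat − PEEP) = 541.3 / (18.0 − 7) = 541.3/11.0 = 49.209 mL/cmH2O.
τ = R × C = 8.276 × 0.04921 L/cmH2O = 0.4073 s.
Fraction remaining = e^(−Te/τ) = e^(−0.39/0.4073) = 0.3838.
Trapped volume = 541.3 × 0.3838 = 207.75 mL.

208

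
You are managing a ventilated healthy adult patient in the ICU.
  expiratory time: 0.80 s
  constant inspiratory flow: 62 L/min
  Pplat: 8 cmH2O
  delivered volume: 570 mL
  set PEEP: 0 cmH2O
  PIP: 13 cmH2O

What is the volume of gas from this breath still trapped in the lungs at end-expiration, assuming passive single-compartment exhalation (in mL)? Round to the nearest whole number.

56

Flow: 62 L/min ÷ 60 = 1.0333 L/s.
R = (PIP − Pplat)/V̇ = (13 − 8) / 1.0333 = 5.0/1.0333 = 4.839 cmH2O·s/L.
C = Vt/(Pplat − PEEP) = 570.0 / (8 − 0) = 570.0/8.0 = 71.25 mL/cmH2O.
τ = R × C = 4.839 × 0.07125 L/cmH2O = 0.3448 s.
Fraction remaining = e^(−Te/τ) = e^(−0.80/0.3448) = 0.09826.
Trapped volume = 570.0 × 0.09826 = 56.008 mL.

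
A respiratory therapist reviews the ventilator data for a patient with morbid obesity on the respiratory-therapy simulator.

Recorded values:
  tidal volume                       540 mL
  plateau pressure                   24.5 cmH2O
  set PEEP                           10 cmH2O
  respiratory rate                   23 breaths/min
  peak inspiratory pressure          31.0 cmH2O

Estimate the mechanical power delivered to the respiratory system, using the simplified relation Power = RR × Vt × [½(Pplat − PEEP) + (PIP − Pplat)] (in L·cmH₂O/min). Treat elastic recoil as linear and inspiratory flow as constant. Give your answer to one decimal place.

Per-breath work = Vt × [½(Pplat−PEEP) + (PIP−Pplat)] = 0.540 × [0.5×14.5 + 6.5] = 0.540 × 13.75 = 7.425 L·cmH2O.
Power = 23 × 7.425 = 170.78 L·cmH2O/min.

170.8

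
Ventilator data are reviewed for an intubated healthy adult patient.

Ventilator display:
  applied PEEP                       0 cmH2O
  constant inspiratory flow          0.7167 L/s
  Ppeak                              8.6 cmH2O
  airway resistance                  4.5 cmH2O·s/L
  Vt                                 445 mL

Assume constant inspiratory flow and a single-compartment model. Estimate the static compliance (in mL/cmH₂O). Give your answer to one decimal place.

Equation of motion (constant flow): PIP = Vt/C + R·V̇ + PEEP.
Vt/C = PIP − R·V̇ − PEEP = 8.6 − 4.5×0.7167 − 0 = 8.6 − 3.225 − 0 = 5.375 cmH2O.
C = Vt / 5.375 = 445 / 5.375 = 82.791 mL/cmH2O.

82.8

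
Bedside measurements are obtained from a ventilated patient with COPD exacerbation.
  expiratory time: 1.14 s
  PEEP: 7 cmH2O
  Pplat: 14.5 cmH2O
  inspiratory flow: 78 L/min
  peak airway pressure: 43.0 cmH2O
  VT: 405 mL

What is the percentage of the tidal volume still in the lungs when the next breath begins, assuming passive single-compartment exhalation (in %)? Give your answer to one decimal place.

38.2

Flow: 78 L/min ÷ 60 = 1.3 L/s.
R = (PIP − Pplat)/V̇ = (43.0 − 14.5) / 1.3 = 28.5/1.3 = 21.923 cmH2O·s/L.
C = Vt/(Pplat − PEEP) = 405.0 / (14.5 − 7) = 405.0/7.5 = 54.0 mL/cmH2O.
τ = R × C = 21.923 × 0.054 L/cmH2O = 1.184 s.
Fraction remaining at end-expiration = e^(−Te/τ) = e^(−1.14/1.184) = 0.3818 → 38.18%.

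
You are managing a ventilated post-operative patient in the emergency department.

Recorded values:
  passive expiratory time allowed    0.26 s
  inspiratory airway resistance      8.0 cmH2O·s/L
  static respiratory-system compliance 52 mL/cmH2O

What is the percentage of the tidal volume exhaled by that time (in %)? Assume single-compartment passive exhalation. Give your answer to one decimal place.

τ = R × C = 8.0 × 52 mL/cmH2O = 8.0 × 0.052 L/cmH2O = 0.416 s.
Passive exhalation: V(t)/V₀ = e^(−t/τ) = e^(−0.26/0.416) = 0.5353.
Fraction exhaled = 1 − 0.5353 = 0.4647 → 46.47%.

46.5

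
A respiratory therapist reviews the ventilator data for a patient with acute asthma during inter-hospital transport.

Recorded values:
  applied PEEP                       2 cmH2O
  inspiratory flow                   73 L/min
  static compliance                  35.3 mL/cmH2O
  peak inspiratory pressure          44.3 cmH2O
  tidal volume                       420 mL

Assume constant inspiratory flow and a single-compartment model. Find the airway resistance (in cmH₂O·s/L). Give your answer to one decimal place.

25.0

Flow: 73 L/min ÷ 60 = 1.2167 L/s.
Equation of motion (constant flow): PIP = Vt/C + R·V̇ + PEEP.
R·V̇ = PIP − Vt/C − PEEP = 44.3 − 420/35.3 − 2 = 44.3 − 11.898 − 2 = 30.402 cmH2O.
R = 30.402 / 1.2167 = 24.987 cmH2O·s/L.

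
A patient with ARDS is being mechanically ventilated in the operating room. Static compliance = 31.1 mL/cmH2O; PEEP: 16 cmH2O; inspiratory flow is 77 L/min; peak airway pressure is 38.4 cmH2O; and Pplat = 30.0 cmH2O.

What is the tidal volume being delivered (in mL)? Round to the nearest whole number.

Vt = Cstat × (Pplat − PEEP) = 31.1 × (30.0 − 16) = 31.1 × 14.0 = 435.4 mL.

435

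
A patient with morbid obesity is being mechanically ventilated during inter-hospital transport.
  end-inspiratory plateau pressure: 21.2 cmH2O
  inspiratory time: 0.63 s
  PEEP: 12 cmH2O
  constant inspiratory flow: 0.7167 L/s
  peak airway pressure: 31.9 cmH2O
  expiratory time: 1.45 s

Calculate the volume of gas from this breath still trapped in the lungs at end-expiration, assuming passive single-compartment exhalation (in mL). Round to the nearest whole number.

62

Vt = flow × Ti = 0.7167 L/s × 0.63 s × 1000 mL/L = 451.52 mL.
R = (PIP − Pplat)/V̇ = (31.9 − 21.2) / 0.7167 = 10.7/0.7167 = 14.93 cmH2O·s/L.
C = Vt/(Pplat − PEEP) = 451.52 / (21.2 − 12) = 451.52/9.2 = 49.078 mL/cmH2O.
τ = R × C = 14.93 × 0.04908 L/cmH2O = 0.7328 s.
Fraction remaining = e^(−Te/τ) = e^(−1.45/0.7328) = 0.1382.
Trapped volume = 451.52 × 0.1382 = 62.4 mL.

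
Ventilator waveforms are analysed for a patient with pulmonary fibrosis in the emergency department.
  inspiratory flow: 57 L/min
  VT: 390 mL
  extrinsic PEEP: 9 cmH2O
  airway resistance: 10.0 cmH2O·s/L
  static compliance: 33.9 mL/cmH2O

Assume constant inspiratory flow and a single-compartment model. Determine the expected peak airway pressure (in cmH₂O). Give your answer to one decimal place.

Flow: 57 L/min ÷ 60 = 0.95 L/s.
Equation of motion (constant flow): PIP = Vt/C + R·V̇ + PEEP.
PIP = 390/33.9 + 10.0×0.95 + 9 = 11.504 + 9.5 + 9 = 30.004 cmH2O.

30.0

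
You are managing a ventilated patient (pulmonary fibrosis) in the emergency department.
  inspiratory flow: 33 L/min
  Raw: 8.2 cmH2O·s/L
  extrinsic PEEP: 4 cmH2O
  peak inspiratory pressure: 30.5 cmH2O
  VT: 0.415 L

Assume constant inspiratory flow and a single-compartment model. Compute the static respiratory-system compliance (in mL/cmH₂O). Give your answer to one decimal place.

18.9

Flow: 33 L/min ÷ 60 = 0.55 L/s.
Equation of motion (constant flow): PIP = Vt/C + R·V̇ + PEEP.
Vt/C = PIP − R·V̇ − PEEP = 30.5 − 8.2×0.55 − 4 = 30.5 − 4.51 − 4 = 21.99 cmH2O.
C = Vt / 21.99 = 415 / 21.99 = 18.872 mL/cmH2O.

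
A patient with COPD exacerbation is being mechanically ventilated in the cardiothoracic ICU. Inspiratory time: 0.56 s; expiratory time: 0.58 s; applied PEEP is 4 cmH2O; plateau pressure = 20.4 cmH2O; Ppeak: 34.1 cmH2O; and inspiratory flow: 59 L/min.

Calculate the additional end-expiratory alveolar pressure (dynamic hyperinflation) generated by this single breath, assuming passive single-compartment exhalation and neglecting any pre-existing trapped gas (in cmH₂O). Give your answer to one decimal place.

4.7

Flow: 59 L/min ÷ 60 = 0.9833 L/s.
Vt = flow × Ti = 0.9833 L/s × 0.56 s × 1000 mL/L = 550.65 mL.
R = (PIP − Pplat)/V̇ = (34.1 − 20.4) / 0.9833 = 13.7/0.9833 = 13.933 cmH2O·s/L.
C = Vt/(Pplat − PEEP) = 550.65 / (20.4 − 4) = 550.65/16.4 = 33.576 mL/cmH2O.
τ = R × C = 13.933 × 0.03358 L/cmH2O = 0.4679 s.
Fraction remaining = e^(−Te/τ) = e^(−0.58/0.4679) = 0.2895; trapped volume = 550.65 × 0.2895 = 159.41 mL.
Additional alveolar pressure from trapping ≈ V_trapped / C = 159.41 / 33.576 = 4.748 cmH2O.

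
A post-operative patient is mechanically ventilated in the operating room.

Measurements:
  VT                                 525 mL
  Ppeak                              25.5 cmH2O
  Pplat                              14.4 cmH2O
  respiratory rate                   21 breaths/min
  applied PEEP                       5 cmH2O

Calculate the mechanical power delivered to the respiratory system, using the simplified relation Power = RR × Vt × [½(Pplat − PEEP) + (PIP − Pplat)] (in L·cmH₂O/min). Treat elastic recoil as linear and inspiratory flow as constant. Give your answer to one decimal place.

Per-breath work = Vt × [½(Pplat−PEEP) + (PIP−Pplat)] = 0.525 × [0.5×9.4 + 11.1] = 0.525 × 15.8 = 8.295 L·cmH2O.
Power = 21 × 8.295 = 174.2 L·cmH2O/min.

174.2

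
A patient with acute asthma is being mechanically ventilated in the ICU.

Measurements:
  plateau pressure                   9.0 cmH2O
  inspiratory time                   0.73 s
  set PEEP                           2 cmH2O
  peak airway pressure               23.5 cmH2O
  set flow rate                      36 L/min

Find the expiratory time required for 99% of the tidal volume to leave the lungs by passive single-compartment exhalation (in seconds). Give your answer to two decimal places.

6.96

Flow: 36 L/min ÷ 60 = 0.6 L/s.
Vt = flow × Ti = 0.6 L/s × 0.73 s × 1000 mL/L = 438.0 mL.
R = (PIP − Pplat)/V̇ = (23.5 − 9.0) / 0.6 = 14.5/0.6 = 24.167 cmH2O·s/L.
C = Vt/(Pplat − PEEP) = 438.0 / (9.0 − 2) = 438.0/7.0 = 62.571 mL/cmH2O.
τ = R × C = 24.167 × 0.06257 L/cmH2O = 1.512 s.
t = −τ·ln(1 − 0.99) = −1.512·ln(0.01) = 6.963 s.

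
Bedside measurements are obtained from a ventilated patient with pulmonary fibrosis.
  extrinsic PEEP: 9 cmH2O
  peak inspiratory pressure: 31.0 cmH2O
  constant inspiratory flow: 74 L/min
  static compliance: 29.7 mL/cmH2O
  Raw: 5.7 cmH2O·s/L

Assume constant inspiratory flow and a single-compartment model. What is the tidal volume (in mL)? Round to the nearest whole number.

Flow: 74 L/min ÷ 60 = 1.2333 L/s.
Equation of motion (constant flow): PIP = Vt/C + R·V̇ + PEEP.
Vt/C = PIP − R·V̇ − PEEP = 31.0 − 7.03 − 9 = 14.97 cmH2O.
Vt = C × 14.97 = 29.7 × 14.97 = 444.61 mL.

445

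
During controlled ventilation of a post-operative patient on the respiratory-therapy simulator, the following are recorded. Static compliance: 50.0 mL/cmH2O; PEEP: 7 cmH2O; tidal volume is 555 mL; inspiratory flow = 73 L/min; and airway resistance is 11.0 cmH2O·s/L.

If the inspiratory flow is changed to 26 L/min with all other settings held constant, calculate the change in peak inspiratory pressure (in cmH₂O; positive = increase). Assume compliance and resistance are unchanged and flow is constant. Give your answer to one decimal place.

-8.6

Flow: 73 L/min ÷ 60 = 1.2167 L/s.
New flow: 26 L/min ÷ 60 = 0.4333 L/s.
PIP = Vt/C + R·V̇ + PEEP (constant-flow equation of motion).
Only the resistive term changes: ΔPIP = R × ΔV̇ = 11.0 × (0.4333 − 1.2167) = 11.0 × -0.7834 = -8.617 cmH2O.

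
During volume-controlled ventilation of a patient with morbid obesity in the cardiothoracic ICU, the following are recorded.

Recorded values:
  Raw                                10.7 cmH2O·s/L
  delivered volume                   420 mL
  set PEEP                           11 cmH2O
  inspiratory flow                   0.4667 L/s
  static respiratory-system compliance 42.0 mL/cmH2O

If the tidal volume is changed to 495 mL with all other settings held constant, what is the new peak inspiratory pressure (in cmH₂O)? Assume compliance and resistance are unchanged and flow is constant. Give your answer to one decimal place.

27.8

PIP = Vt/C + R·V̇ + PEEP (constant-flow equation of motion).
Only the elastic term changes: ΔPIP = ΔVt / C = (495 − 420) / 42.0 = 1.786 cmH2O.
Original PIP = 420/42.0 + 10.7×0.4667 + 11 = 25.994 cmH2O; new PIP = 25.994 + (1.786) = 27.78 cmH2O.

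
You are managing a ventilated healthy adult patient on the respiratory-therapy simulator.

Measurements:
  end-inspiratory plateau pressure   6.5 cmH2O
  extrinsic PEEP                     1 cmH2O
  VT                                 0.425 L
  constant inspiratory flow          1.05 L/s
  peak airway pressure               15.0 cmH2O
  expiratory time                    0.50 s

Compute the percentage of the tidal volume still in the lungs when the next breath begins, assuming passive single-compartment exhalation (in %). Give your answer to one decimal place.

R = (PIP − Pplat)/V̇ = (15.0 − 6.5) / 1.05 = 8.5/1.05 = 8.095 cmH2O·s/L.
C = Vt/(Pplat − PEEP) = 425.0 / (6.5 − 1) = 425.0/5.5 = 77.273 mL/cmH2O.
τ = R × C = 8.095 × 0.07727 L/cmH2O = 0.6255 s.
Fraction remaining at end-expiration = e^(−Te/τ) = e^(−0.50/0.6255) = 0.4496 → 44.96%.

45.0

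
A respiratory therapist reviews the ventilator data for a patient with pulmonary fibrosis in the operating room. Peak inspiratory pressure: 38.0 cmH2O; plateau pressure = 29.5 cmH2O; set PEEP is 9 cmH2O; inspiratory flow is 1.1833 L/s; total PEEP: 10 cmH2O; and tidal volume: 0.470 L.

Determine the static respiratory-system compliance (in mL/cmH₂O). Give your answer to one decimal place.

24.1

End-expiratory occlusion gives total PEEP = 10 cmH2O (intrinsic PEEP = 10 − 9 = 1). Use total PEEP for the elastic gradient.
Cstat = Vt / (Pplat − PEEPtotal) = 470 / (29.5 − 10) = 470 / 19.5 = 24.103 mL/cmH2O.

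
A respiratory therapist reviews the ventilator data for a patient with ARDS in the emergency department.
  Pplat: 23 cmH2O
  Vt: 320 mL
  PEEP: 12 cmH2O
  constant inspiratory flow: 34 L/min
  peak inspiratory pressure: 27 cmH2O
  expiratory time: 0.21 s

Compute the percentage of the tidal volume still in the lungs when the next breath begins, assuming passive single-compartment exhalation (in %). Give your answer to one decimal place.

36.0

Flow: 34 L/min ÷ 60 = 0.5667 L/s.
R = (PIP − Pplat)/V̇ = (27 − 23) / 0.5667 = 4.0/0.5667 = 7.058 cmH2O·s/L.
C = Vt/(Pplat − PEEP) = 320.0 / (23 − 12) = 320.0/11.0 = 29.091 mL/cmH2O.
τ = R × C = 7.058 × 0.02909 L/cmH2O = 0.2053 s.
Fraction remaining at end-expiration = e^(−Te/τ) = e^(−0.21/0.2053) = 0.3596 → 35.96%.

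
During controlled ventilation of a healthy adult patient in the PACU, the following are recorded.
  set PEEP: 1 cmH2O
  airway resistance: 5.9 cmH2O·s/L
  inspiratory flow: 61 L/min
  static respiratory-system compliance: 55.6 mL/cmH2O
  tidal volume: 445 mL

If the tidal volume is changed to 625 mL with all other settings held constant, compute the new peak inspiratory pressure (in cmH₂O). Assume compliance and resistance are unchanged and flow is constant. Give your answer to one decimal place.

Flow: 61 L/min ÷ 60 = 1.0167 L/s.
PIP = Vt/C + R·V̇ + PEEP (constant-flow equation of motion).
Only the elastic term changes: ΔPIP = ΔVt / C = (625 − 445) / 55.6 = 3.237 cmH2O.
Original PIP = 445/55.6 + 5.9×1.0167 + 1 = 15.002 cmH2O; new PIP = 15.002 + (3.237) = 18.239 cmH2O.

18.2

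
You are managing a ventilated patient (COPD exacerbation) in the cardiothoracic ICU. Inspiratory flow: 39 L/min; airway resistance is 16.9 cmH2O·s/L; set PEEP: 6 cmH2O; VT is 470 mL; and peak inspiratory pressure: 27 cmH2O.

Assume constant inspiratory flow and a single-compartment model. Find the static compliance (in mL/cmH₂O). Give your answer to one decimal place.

46.9

Flow: 39 L/min ÷ 60 = 0.65 L/s.
Equation of motion (constant flow): PIP = Vt/C + R·V̇ + PEEP.
Vt/C = PIP − R·V̇ − PEEP = 27 − 16.9×0.65 − 6 = 27 − 10.985 − 6 = 10.015 cmH2O.
C = Vt / 10.015 = 470 / 10.015 = 46.93 mL/cmH2O.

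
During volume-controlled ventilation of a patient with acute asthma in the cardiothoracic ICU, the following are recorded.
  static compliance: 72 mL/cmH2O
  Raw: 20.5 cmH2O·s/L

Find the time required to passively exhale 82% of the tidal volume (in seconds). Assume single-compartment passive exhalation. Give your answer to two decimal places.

τ = R × C = 20.5 × 72 mL/cmH2O = 20.5 × 0.072 L/cmH2O = 1.476 s.
Exhaled fraction f = 1 − e^(−t/τ) → t = −τ·ln(1 − f) = −1.476·ln(0.18) = 2.531 s.

2.53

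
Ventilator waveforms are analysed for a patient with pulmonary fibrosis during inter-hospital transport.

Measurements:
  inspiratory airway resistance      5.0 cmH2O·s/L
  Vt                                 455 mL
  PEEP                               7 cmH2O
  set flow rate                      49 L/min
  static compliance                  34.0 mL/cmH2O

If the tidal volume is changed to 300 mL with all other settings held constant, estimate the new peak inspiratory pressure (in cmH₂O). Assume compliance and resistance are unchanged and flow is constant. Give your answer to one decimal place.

19.9

Flow: 49 L/min ÷ 60 = 0.8167 L/s.
PIP = Vt/C + R·V̇ + PEEP (constant-flow equation of motion).
Only the elastic term changes: ΔPIP = ΔVt / C = (300 − 455) / 34.0 = -4.559 cmH2O.
Original PIP = 455/34.0 + 5.0×0.8167 + 7 = 24.466 cmH2O; new PIP = 24.466 + (-4.559) = 19.907 cmH2O.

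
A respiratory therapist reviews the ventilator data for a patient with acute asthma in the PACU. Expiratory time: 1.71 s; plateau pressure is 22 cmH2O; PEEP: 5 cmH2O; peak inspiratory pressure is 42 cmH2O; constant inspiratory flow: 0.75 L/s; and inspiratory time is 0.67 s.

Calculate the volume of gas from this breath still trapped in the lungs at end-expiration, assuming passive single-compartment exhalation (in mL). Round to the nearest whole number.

Vt = flow × Ti = 0.75 L/s × 0.67 s × 1000 mL/L = 502.5 mL.
R = (PIP − Pplat)/V̇ = (42 − 22) / 0.75 = 20.0/0.75 = 26.667 cmH2O·s/L.
C = Vt/(Pplat − PEEP) = 502.5 / (22 − 5) = 502.5/17.0 = 29.559 mL/cmH2O.
τ = R × C = 26.667 × 0.02956 L/cmH2O = 0.7883 s.
Fraction remaining = e^(−Te/τ) = e^(−1.71/0.7883) = 0.1143.
Trapped volume = 502.5 × 0.1143 = 57.436 mL.

57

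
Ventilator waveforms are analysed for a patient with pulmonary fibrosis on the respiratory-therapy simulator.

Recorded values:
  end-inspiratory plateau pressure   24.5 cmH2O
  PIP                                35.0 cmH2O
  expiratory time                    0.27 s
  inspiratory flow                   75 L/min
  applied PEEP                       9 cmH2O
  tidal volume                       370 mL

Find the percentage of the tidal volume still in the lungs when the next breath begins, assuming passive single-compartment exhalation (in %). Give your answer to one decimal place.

Flow: 75 L/min ÷ 60 = 1.25 L/s.
R = (PIP − Pplat)/V̇ = (35.0 − 24.5) / 1.25 = 10.5/1.25 = 8.4 cmH2O·s/L.
C = Vt/(Pplat − PEEP) = 370.0 / (24.5 − 9) = 370.0/15.5 = 23.871 mL/cmH2O.
τ = R × C = 8.4 × 0.02387 L/cmH2O = 0.2005 s.
Fraction remaining at end-expiration = e^(−Te/τ) = e^(−0.27/0.2005) = 0.2601 → 26.01%.

26.0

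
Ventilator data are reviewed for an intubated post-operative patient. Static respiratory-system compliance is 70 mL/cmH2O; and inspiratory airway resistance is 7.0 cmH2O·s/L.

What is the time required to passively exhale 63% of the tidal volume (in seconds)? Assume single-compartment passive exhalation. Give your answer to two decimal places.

τ = R × C = 7.0 × 70 mL/cmH2O = 7.0 × 0.070 L/cmH2O = 0.49 s.
Exhaled fraction f = 1 − e^(−t/τ) → t = −τ·ln(1 − f) = −0.49·ln(0.37) = 0.4872 s.

0.49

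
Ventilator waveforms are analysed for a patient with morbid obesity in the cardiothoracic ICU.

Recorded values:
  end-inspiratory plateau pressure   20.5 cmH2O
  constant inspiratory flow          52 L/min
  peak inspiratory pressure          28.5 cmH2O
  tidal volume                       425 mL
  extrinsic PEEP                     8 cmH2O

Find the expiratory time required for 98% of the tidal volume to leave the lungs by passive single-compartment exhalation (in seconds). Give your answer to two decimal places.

1.23

Flow: 52 L/min ÷ 60 = 0.8667 L/s.
R = (PIP − Pplat)/V̇ = (28.5 − 20.5) / 0.8667 = 8.0/0.8667 = 9.23 cmH2O·s/L.
C = Vt/(Pplat − PEEP) = 425.0 / (20.5 − 8) = 425.0/12.5 = 34.0 mL/cmH2O.
τ = R × C = 9.23 × 0.034 L/cmH2O = 0.3138 s.
t = −τ·ln(1 − 0.98) = −0.3138·ln(0.02) = 1.228 s.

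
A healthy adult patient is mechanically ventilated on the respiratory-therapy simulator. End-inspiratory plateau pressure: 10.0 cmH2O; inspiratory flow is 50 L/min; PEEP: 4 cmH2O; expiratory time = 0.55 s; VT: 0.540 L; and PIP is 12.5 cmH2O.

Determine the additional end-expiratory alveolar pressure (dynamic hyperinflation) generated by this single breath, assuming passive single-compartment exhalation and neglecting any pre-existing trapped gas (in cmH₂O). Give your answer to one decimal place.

Flow: 50 L/min ÷ 60 = 0.8333 L/s.
R = (PIP − Pplat)/V̇ = (12.5 − 10.0) / 0.8333 = 2.5/0.8333 = 3.0 cmH2O·s/L.
C = Vt/(Pplat − PEEP) = 540.0 / (10.0 − 4) = 540.0/6.0 = 90.0 mL/cmH2O.
τ = R × C = 3.0 × 0.09 L/cmH2O = 0.27 s.
Fraction remaining = e^(−Te/τ) = e^(−0.55/0.27) = 0.1304; trapped volume = 540.0 × 0.1304 = 70.416 mL.
Additional alveolar pressure from trapping ≈ V_trapped / C = 70.416 / 90.0 = 0.7824 cmH2O.

0.8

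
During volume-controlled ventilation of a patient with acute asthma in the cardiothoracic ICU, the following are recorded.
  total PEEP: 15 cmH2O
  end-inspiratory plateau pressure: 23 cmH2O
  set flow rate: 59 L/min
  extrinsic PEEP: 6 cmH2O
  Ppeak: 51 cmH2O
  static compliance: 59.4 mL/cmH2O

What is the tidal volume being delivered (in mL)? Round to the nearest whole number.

End-expiratory occlusion gives total PEEP = 15 cmH2O (intrinsic PEEP = 15 − 6 = 9). Use total PEEP for the elastic gradient.
Vt = Cstat × (Pplat − PEEPtotal) = 59.4 × (23 − 15) = 59.4 × 8.0 = 475.2 mL.

475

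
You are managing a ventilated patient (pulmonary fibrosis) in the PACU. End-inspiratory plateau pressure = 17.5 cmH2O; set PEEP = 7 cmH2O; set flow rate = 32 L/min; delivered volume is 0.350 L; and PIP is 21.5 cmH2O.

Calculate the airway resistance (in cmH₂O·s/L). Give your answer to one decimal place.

7.5

Flow: 32 L/min ÷ 60 = 0.5333 L/s.
Raw = (PIP − Pplat) / flow = (21.5 − 17.5) / 0.5333 = 4.0 / 0.5333 = 7.5 cmH2O·s/L.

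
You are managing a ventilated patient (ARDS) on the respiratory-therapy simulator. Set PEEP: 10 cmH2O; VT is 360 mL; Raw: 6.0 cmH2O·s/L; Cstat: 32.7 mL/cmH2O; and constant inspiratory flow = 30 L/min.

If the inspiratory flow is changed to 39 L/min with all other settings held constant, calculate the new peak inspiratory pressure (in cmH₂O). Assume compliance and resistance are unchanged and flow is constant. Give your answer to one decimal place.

Flow: 30 L/min ÷ 60 = 0.5 L/s.
New flow: 39 L/min ÷ 60 = 0.65 L/s.
PIP = Vt/C + R·V̇ + PEEP (constant-flow equation of motion).
Only the resistive term changes: ΔPIP = R × ΔV̇ = 6.0 × (0.65 − 0.5) = 6.0 × 0.15 = 0.9 cmH2O.
Original PIP = 360/32.7 + 6.0×0.5 + 10 = 24.009 cmH2O; new PIP = 24.009 + (0.9) = 24.909 cmH2O.

24.9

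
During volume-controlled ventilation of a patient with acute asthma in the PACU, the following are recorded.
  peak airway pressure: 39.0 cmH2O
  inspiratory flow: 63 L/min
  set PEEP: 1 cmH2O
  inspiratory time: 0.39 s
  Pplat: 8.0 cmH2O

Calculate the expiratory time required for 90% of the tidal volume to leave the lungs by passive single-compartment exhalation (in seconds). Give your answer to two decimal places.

Flow: 63 L/min ÷ 60 = 1.05 L/s.
Vt = flow × Ti = 1.05 L/s × 0.39 s × 1000 mL/L = 409.5 mL.
R = (PIP − Pplat)/V̇ = (39.0 − 8.0) / 1.05 = 31.0/1.05 = 29.524 cmH2O·s/L.
C = Vt/(Pplat − PEEP) = 409.5 / (8.0 − 1) = 409.5/7.0 = 58.5 mL/cmH2O.
τ = R × C = 29.524 × 0.0585 L/cmH2O = 1.727 s.
t = −τ·ln(1 − 0.90) = −1.727·ln(0.1) = 3.977 s.

3.98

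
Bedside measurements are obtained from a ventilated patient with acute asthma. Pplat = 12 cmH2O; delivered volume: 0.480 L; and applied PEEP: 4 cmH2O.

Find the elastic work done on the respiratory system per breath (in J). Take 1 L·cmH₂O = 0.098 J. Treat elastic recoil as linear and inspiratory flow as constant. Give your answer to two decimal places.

0.19

Elastic work ≈ ½ × (Pplat − PEEP) × Vt = 0.5 × (12 − 4) × 0.480 L = 0.5 × 8.0 × 0.480 = 1.92 L·cmH2O.
× 0.098 J/(L·cmH2O) → 0.1882 J.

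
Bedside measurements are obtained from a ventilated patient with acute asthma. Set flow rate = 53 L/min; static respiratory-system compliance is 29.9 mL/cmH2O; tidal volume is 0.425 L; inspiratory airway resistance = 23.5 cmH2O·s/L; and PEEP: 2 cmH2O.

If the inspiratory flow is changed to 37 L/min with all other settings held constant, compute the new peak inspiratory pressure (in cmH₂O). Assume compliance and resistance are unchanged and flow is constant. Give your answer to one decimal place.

30.7

Flow: 53 L/min ÷ 60 = 0.8833 L/s.
New flow: 37 L/min ÷ 60 = 0.6167 L/s.
PIP = Vt/C + R·V̇ + PEEP (constant-flow equation of motion).
Only the resistive term changes: ΔPIP = R × ΔV̇ = 23.5 × (0.6167 − 0.8833) = 23.5 × -0.2666 = -6.265 cmH2O.
Original PIP = 425/29.9 + 23.5×0.8833 + 2 = 36.972 cmH2O; new PIP = 36.972 + (-6.265) = 30.707 cmH2O.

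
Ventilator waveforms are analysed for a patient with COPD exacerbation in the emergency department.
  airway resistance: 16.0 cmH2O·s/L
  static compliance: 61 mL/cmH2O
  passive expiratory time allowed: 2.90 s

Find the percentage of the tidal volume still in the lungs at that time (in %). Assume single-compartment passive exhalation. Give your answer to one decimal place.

τ = R × C = 16.0 × 61 mL/cmH2O = 16.0 × 0.061 L/cmH2O = 0.976 s.
Passive exhalation: V(t)/V₀ = e^(−t/τ) = e^(−2.90/0.976) = 0.05124.
Fraction remaining = 0.05124 → 5.124%.

5.1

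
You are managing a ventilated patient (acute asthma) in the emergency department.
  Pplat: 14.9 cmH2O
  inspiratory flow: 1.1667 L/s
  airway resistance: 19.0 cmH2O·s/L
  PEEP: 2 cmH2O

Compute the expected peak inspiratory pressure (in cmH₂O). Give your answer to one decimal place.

37.1

PIP = Pplat + Raw × flow = 14.9 + 19.0 × 1.1667 = 14.9 + 22.167 = 37.067 cmH2O.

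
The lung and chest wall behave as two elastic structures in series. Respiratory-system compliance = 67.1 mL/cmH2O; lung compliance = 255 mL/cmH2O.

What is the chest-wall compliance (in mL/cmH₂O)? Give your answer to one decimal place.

91.1

1/Ccw = 1/Crs − 1/CL.
1/Ccw = 1/67.1 − 1/255 = 0.01098.
Ccw = 91.075 mL/cmH2O.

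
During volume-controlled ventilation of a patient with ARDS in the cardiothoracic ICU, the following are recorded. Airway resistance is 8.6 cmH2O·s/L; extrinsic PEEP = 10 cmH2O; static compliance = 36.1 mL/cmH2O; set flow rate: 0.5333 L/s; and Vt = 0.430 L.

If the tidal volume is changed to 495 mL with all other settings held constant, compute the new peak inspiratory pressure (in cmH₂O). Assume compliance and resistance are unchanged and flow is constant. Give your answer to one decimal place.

PIP = Vt/C + R·V̇ + PEEP (constant-flow equation of motion).
Only the elastic term changes: ΔPIP = ΔVt / C = (495 − 430) / 36.1 = 1.801 cmH2O.
Original PIP = 430/36.1 + 8.6×0.5333 + 10 = 26.498 cmH2O; new PIP = 26.498 + (1.801) = 28.299 cmH2O.

28.3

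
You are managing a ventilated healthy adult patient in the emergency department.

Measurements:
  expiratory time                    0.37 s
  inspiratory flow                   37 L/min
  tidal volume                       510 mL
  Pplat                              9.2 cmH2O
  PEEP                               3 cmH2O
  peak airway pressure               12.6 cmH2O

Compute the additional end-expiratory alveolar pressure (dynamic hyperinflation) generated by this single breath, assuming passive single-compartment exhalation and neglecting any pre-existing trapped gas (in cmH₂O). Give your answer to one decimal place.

2.7

Flow: 37 L/min ÷ 60 = 0.6167 L/s.
R = (PIP − Pplat)/V̇ = (12.6 − 9.2) / 0.6167 = 3.4/0.6167 = 5.513 cmH2O·s/L.
C = Vt/(Pplat − PEEP) = 510.0 / (9.2 − 3) = 510.0/6.2 = 82.258 mL/cmH2O.
τ = R × C = 5.513 × 0.08226 L/cmH2O = 0.4535 s.
Fraction remaining = e^(−Te/τ) = e^(−0.37/0.4535) = 0.4423; trapped volume = 510.0 × 0.4423 = 225.57 mL.
Additional alveolar pressure from trapping ≈ V_trapped / C = 225.57 / 82.258 = 2.742 cmH2O.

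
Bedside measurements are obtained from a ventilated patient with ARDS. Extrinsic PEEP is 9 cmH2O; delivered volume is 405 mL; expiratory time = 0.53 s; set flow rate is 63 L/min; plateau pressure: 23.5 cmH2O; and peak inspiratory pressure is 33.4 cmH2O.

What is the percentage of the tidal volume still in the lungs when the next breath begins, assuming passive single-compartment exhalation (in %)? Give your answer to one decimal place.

13.4

Flow: 63 L/min ÷ 60 = 1.05 L/s.
R = (PIP − Pplat)/V̇ = (33.4 − 23.5) / 1.05 = 9.9/1.05 = 9.429 cmH2O·s/L.
C = Vt/(Pplat − PEEP) = 405.0 / (23.5 − 9) = 405.0/14.5 = 27.931 mL/cmH2O.
τ = R × C = 9.429 × 0.02793 L/cmH2O = 0.2634 s.
Fraction remaining at end-expiration = e^(−Te/τ) = e^(−0.53/0.2634) = 0.1337 → 13.37%.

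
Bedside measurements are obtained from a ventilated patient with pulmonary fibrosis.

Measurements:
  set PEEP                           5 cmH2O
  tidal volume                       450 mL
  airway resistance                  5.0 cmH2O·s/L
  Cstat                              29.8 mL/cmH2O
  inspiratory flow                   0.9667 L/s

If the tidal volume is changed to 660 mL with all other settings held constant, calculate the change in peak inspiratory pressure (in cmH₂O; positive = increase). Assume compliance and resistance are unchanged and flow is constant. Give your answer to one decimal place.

PIP = Vt/C + R·V̇ + PEEP (constant-flow equation of motion).
Only the elastic term changes: ΔPIP = ΔVt / C = (660 − 450) / 29.8 = 7.047 cmH2O.

7.0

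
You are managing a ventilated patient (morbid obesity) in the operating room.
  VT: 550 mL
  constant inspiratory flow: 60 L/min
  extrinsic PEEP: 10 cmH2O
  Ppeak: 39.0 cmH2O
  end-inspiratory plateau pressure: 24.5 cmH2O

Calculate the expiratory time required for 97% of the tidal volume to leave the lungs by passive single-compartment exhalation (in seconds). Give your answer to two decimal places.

1.93

Flow: 60 L/min ÷ 60 = 1 L/s.
R = (PIP − Pplat)/V̇ = (39.0 − 24.5) / 1 = 14.5/1 = 14.5 cmH2O·s/L.
C = Vt/(Pplat − PEEP) = 550.0 / (24.5 − 10) = 550.0/14.5 = 37.931 mL/cmH2O.
τ = R × C = 14.5 × 0.03793 L/cmH2O = 0.55 s.
t = −τ·ln(1 − 0.97) = −0.55·ln(0.03) = 1.929 s.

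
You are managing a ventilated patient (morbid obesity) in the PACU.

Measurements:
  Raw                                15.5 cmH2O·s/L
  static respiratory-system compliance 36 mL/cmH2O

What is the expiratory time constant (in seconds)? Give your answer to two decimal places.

0.56

τ = R × C = 15.5 × 36 mL/cmH2O = 15.5 × 0.036 L/cmH2O = 0.558 s.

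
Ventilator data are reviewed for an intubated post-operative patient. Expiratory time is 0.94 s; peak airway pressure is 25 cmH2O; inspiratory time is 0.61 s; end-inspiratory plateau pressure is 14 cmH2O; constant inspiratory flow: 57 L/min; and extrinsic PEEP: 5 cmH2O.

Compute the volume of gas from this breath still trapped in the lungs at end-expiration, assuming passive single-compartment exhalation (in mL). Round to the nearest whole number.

Flow: 57 L/min ÷ 60 = 0.95 L/s.
Vt = flow × Ti = 0.95 L/s × 0.61 s × 1000 mL/L = 579.5 mL.
R = (PIP − Pplat)/V̇ = (25 − 14) / 0.95 = 11.0/0.95 = 11.579 cmH2O·s/L.
C = Vt/(Pplat − PEEP) = 579.5 / (14 − 5) = 579.5/9.0 = 64.389 mL/cmH2O.
τ = R × C = 11.579 × 0.06439 L/cmH2O = 0.7456 s.
Fraction remaining = e^(−Te/τ) = e^(−0.94/0.7456) = 0.2834.
Trapped volume = 579.5 × 0.2834 = 164.23 mL.

164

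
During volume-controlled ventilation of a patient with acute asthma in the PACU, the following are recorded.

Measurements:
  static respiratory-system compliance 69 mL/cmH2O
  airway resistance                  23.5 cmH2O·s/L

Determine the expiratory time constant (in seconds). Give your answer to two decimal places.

1.62

τ = R × C = 23.5 × 69 mL/cmH2O = 23.5 × 0.069 L/cmH2O = 1.622 s.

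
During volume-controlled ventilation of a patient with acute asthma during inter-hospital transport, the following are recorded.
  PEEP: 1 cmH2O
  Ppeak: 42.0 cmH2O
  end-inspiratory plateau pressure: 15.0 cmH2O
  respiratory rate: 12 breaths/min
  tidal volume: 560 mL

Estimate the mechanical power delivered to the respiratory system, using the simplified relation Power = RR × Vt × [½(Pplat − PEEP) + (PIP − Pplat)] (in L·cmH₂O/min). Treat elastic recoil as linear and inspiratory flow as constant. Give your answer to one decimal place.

228.5

Per-breath work = Vt × [½(Pplat−PEEP) + (PIP−Pplat)] = 0.560 × [0.5×14.0 + 27.0] = 0.560 × 34.0 = 19.04 L·cmH2O.
Power = 12 × 19.04 = 228.48 L·cmH2O/min.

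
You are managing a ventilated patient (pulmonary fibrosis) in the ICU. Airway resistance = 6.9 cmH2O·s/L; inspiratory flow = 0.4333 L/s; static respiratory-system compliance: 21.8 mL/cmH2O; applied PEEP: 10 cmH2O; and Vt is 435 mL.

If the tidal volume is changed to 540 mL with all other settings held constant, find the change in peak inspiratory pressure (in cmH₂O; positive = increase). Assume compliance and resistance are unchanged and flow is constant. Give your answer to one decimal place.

4.8

PIP = Vt/C + R·V̇ + PEEP (constant-flow equation of motion).
Only the elastic term changes: ΔPIP = ΔVt / C = (540 − 435) / 21.8 = 4.817 cmH2O.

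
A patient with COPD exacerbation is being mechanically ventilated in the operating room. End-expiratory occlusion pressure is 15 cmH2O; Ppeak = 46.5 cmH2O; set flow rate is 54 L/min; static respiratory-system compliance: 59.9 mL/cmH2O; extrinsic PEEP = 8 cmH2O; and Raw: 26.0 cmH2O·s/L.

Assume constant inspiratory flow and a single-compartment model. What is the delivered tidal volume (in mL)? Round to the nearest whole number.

Flow: 54 L/min ÷ 60 = 0.9 L/s.
Total PEEP = 15 cmH2O (set 8 + intrinsic 7); this is the baseline alveolar pressure.
Equation of motion (constant flow): PIP = Vt/C + R·V̇ + PEEP.
Vt/C = PIP − R·V̇ − PEEP = 46.5 − 23.4 − 15 = 8.1 cmH2O.
Vt = C × 8.1 = 59.9 × 8.1 = 485.19 mL.

485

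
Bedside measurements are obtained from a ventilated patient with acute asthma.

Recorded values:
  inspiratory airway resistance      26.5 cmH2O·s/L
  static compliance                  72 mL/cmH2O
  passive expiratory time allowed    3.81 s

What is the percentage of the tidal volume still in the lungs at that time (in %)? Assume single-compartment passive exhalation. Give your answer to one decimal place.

13.6

τ = R × C = 26.5 × 72 mL/cmH2O = 26.5 × 0.072 L/cmH2O = 1.908 s.
Passive exhalation: V(t)/V₀ = e^(−t/τ) = e^(−3.81/1.908) = 0.1358.
Fraction remaining = 0.1358 → 13.58%.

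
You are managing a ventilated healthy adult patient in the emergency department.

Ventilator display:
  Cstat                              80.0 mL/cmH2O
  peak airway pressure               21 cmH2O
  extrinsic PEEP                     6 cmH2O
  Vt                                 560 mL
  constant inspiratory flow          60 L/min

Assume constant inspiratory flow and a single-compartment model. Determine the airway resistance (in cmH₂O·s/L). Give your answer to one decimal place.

Flow: 60 L/min ÷ 60 = 1 L/s.
Equation of motion (constant flow): PIP = Vt/C + R·V̇ + PEEP.
R·V̇ = PIP − Vt/C − PEEP = 21 − 560/80.0 − 6 = 21 − 7.0 − 6 = 8.0 cmH2O.
R = 8.0 / 1 = 8.0 cmH2O·s/L.

8.0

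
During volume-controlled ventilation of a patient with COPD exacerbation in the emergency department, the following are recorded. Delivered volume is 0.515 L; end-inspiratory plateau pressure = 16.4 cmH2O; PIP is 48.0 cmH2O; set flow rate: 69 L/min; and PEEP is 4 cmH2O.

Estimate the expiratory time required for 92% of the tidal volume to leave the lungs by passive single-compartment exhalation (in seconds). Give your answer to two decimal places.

2.88

Flow: 69 L/min ÷ 60 = 1.15 L/s.
R = (PIP − Pplat)/V̇ = (48.0 − 16.4) / 1.15 = 31.6/1.15 = 27.478 cmH2O·s/L.
C = Vt/(Pplat − PEEP) = 515.0 / (16.4 − 4) = 515.0/12.4 = 41.532 mL/cmH2O.
τ = R × C = 27.478 × 0.04153 L/cmH2O = 1.141 s.
t = −τ·ln(1 − 0.92) = −1.141·ln(0.08) = 2.882 s.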